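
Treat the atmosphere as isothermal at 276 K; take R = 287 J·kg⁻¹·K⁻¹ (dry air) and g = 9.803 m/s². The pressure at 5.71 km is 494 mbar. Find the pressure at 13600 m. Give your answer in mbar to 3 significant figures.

P ≈ 186 mbar

Scale height: H = RT/g = 287 × 276 / 9.803 = 8080.4 m.
Between two levels, P₂ = P₁ exp(−Δz/H) with Δz = z₂ − z₁.
Δz = 13600 − 5710.0 = 7890.0 m; Δz/H = 7890.0/8080.4 = 0.97644.
P₂ = 494 × exp(−0.97644) = 494 × 0.37665 = 186.07 mbar.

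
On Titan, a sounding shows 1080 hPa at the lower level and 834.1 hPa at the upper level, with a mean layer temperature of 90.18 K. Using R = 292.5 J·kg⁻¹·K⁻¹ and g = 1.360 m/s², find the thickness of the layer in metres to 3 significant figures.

Δz ≈ 5010 m

Hypsometric equation: Δz = (R T̄/g) ln(P₁/P₂).
R T̄/g = 292.5 × 90.18 / 1.360 = 19395 m.
ln(1080/834.1) = ln(1.2948) = 0.25836.
Δz = 19395 × 0.25836 = 5010.9 m.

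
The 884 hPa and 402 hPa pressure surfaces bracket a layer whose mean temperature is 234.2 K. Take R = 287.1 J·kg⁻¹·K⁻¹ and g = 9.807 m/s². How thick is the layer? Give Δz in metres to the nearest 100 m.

Δz ≈ 5400 m

Hypsometric equation: Δz = (R T̄/g) ln(P₁/P₂).
R T̄/g = 287.1 × 234.2 / 9.807 = 6856.2 m.
ln(884/402) = ln(2.1990) = 0.78800.
Δz = 6856.2 × 0.78800 = 5402.7 m.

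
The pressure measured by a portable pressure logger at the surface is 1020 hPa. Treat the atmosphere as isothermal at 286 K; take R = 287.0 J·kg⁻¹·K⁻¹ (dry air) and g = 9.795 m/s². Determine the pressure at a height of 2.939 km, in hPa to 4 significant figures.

Scale height: H = RT/g = 287.0 × 286 / 9.795 = 8380.0 m.
Barometric formula: P = P₀ exp(−z/H).
z/H = 2939.0/8380.0 = 0.35072; exp(−0.35072) = 0.70418.
P = 1020 × 0.70418 = 718.26 hPa.

P ≈ 718.3 hPa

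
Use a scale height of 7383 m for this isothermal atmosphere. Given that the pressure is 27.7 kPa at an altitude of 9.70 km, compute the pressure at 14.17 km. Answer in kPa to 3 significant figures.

P ≈ 15.1 kPa

Between two levels, P₂ = P₁ exp(−Δz/H) with Δz = z₂ − z₁.
Δz = 14170 − 9700.0 = 4470.0 m; Δz/H = 4470.0/7383.0 = 0.60544.
P₂ = 27.7 × exp(−0.60544) = 27.7 × 0.54583 = 15.119 kPa.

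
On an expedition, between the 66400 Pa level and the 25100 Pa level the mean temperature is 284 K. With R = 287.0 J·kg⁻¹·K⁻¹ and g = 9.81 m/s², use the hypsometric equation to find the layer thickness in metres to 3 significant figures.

Δz ≈ 8080 m

Hypsometric equation: Δz = (R T̄/g) ln(P₁/P₂).
R T̄/g = 287.0 × 284 / 9.81 = 8308.7 m.
ln(66400/25100) = ln(2.6454) = 0.97282.
Δz = 8308.7 × 0.97282 = 8082.9 m.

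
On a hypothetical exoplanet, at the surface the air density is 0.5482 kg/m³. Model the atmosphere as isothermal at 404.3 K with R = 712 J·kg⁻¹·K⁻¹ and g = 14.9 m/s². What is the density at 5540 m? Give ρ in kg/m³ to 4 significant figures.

Scale height: H = RT/g = 712 × 404.3 / 14.9 = 19320 m.
In an isothermal atmosphere, density decays like pressure: ρ = ρ₀ exp(−z/H).
z/H = 5540.0/19320 = 0.28675; exp(−0.28675) = 0.75070.
ρ = 0.5482 × 0.75070 = 0.41153 kg/m³.

ρ ≈ 0.4115 kg/m³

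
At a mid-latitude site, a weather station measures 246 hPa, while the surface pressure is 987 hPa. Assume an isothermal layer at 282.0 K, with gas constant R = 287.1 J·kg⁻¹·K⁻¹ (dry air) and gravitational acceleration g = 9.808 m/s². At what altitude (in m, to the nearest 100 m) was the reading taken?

z ≈ 11500 m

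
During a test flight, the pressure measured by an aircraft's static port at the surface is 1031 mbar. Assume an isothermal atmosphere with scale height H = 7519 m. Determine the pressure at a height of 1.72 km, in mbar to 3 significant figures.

P ≈ 820 mbar

Barometric formula: P = P₀ exp(−z/H).
z/H = 1720.0/7519.0 = 0.22875; exp(−0.22875) = 0.79553.
P = 1031 × 0.79553 = 820.19 mbar.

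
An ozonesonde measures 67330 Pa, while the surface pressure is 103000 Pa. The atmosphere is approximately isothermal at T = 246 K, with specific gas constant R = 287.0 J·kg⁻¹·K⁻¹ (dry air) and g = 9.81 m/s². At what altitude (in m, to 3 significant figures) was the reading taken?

z ≈ 3060 m

Scale height: H = RT/g = 287.0 × 246 / 9.81 = 7196.9 m.
Invert the barometric formula: z = H ln(P₀/P).
P₀/P = 103000/67330 = 1.5298; ln(1.5298) = 0.42514.
z = 7196.9 × 0.42514 = 3059.7 m.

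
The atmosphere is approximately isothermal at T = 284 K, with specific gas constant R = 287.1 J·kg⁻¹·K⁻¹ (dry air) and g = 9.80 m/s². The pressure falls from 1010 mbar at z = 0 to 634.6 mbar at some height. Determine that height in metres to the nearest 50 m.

z ≈ 3850 m

Scale height: H = RT/g = 287.1 × 284 / 9.80 = 8320.0 m.
Invert the barometric formula: z = H ln(P₀/P).
P₀/P = 1010/634.6 = 1.5916; ln(1.5916) = 0.46474.
z = 8320.0 × 0.46474 = 3866.6 m.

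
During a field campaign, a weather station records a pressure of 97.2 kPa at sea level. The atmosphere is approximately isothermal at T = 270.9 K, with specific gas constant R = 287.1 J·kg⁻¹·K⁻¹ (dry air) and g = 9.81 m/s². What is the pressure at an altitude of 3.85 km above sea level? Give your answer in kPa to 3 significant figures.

Scale height: H = RT/g = 287.1 × 270.9 / 9.81 = 7928.2 m.
Barometric formula: P = P₀ exp(−z/H).
z/H = 3850.0/7928.2 = 0.48561; exp(−0.48561) = 0.61532.
P = 97.2 × 0.61532 = 59.809 kPa.

P ≈ 59.8 kPa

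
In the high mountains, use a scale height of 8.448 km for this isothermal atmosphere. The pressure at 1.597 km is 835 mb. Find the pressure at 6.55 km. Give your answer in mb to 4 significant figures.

Between two levels, P₂ = P₁ exp(−Δz/H) with Δz = z₂ − z₁.
Δz = 6550.0 − 1597.0 = 4953.0 m; Δz/H = 4953.0/8448.0 = 0.58629.
P₂ = 835 × exp(−0.58629) = 835 × 0.55639 = 464.59 mb.

P ≈ 464.6 mb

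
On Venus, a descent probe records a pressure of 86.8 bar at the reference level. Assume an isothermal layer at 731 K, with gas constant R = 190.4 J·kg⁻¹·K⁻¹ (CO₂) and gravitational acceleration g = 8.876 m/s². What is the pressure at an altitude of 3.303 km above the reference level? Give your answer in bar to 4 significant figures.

Scale height: H = RT/g = 190.4 × 731 / 8.876 = 15681 m.
Barometric formula: P = P₀ exp(−z/H).
z/H = 3303.0/15681 = 0.21064; exp(−0.21064) = 0.81007.
P = 86.8 × 0.81007 = 70.314 bar.

P ≈ 70.31 bar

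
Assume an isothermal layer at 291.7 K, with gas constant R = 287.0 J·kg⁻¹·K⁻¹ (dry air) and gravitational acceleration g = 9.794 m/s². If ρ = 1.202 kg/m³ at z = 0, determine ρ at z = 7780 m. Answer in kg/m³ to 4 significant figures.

ρ ≈ 0.4838 kg/m³

Scale height: H = RT/g = 287.0 × 291.7 / 9.794 = 8547.9 m.
In an isothermal atmosphere, density decays like pressure: ρ = ρ₀ exp(−z/H).
z/H = 7780.0/8547.9 = 0.91017; exp(−0.91017) = 0.40246.
ρ = 1.202 × 0.40246 = 0.48376 kg/m³.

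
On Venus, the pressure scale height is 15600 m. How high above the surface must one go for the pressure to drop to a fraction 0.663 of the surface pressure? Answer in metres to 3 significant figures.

Set P/P₀ = exp(−z/H) = 0.663, so z = −H ln(0.663).
−ln(0.663) = 0.41098; z = 15600 × 0.41098 = 6411.3 m.

z ≈ 6410 m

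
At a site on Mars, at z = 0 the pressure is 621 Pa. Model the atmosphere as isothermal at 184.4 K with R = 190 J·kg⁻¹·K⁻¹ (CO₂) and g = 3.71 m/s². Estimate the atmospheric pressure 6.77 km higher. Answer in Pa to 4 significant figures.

P ≈ 303.2 Pa

Scale height: H = RT/g = 190 × 184.4 / 3.71 = 9443.7 m.
Barometric formula: P = P₀ exp(−z/H).
z/H = 6770.0/9443.7 = 0.71688; exp(−0.71688) = 0.48827.
P = 621 × 0.48827 = 303.22 Pa.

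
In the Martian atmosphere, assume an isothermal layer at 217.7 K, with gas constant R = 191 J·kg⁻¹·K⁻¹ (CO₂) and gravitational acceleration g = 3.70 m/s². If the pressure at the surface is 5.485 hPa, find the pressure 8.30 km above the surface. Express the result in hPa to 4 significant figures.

P ≈ 2.621 hPa

Scale height: H = RT/g = 191 × 217.7 / 3.70 = 11238 m.
Barometric formula: P = P₀ exp(−z/H).
z/H = 8300.0/11238 = 0.73857; exp(−0.73857) = 0.47780.
P = 5.485 × 0.47780 = 2.6207 hPa.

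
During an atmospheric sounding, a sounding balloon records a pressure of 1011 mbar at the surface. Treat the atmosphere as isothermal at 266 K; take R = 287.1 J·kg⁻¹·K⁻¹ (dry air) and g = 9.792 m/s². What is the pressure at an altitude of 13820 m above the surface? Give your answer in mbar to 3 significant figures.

P ≈ 172 mbar

Scale height: H = RT/g = 287.1 × 266 / 9.792 = 7799.1 m.
Barometric formula: P = P₀ exp(−z/H).
z/H = 13820/7799.1 = 1.7720; exp(−1.7720) = 0.16999.
P = 1011 × 0.16999 = 171.86 mbar.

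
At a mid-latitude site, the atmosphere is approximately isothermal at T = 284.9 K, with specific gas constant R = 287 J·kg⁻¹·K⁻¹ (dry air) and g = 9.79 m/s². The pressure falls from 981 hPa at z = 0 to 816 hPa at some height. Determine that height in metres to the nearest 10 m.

z ≈ 1540 m

Scale height: H = RT/g = 287 × 284.9 / 9.79 = 8352.0 m.
Invert the barometric formula: z = H ln(P₀/P).
P₀/P = 981/816 = 1.2022; ln(1.2022) = 0.18415.
z = 8352.0 × 0.18415 = 1538.0 m.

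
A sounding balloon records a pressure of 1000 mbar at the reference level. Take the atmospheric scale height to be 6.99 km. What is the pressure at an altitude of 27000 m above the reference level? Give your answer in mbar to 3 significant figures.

P ≈ 21.0 mbar

Barometric formula: P = P₀ exp(−z/H).
z/H = 27000/6990.0 = 3.8627; exp(−3.8627) = 0.021011.
P = 1000 × 0.021011 = 21.011 mbar.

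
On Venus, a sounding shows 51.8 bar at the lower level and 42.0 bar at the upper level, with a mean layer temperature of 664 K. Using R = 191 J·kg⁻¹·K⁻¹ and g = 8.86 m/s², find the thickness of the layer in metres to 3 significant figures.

Hypsometric equation: Δz = (R T̄/g) ln(P₁/P₂).
R T̄/g = 191 × 664 / 8.86 = 14314 m.
ln(51.8/42.0) = ln(1.2333) = 0.20969.
Δz = 14314 × 0.20969 = 3001.5 m.

Δz ≈ 3000 m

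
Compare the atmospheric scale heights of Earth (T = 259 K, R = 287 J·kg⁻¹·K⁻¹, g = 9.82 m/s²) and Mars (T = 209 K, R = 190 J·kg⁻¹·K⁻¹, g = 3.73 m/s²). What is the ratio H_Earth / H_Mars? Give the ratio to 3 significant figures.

H_Earth/H_Mars ≈ 0.711

H = RT/g for each body.
H_Earth = 287 × 259 / 9.82 = 7569.6 m.
H_Mars = 190 × 209 / 3.73 = 10646 m.
H_Earth/H_Mars = 7569.6/10646 = 0.71103.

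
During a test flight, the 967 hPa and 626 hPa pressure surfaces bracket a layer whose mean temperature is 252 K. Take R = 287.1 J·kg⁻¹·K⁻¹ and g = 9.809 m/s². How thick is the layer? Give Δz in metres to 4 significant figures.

Hypsometric equation: Δz = (R T̄/g) ln(P₁/P₂).
R T̄/g = 287.1 × 252 / 9.809 = 7375.8 m.
ln(967/626) = ln(1.5447) = 0.43483.
Δz = 7375.8 × 0.43483 = 3207.2 m.

Δz ≈ 3207 m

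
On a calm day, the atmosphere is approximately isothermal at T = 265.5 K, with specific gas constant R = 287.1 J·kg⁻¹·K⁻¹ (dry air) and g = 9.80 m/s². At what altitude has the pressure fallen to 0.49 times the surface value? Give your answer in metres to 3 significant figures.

z ≈ 5550 m

Scale height: H = RT/g = 287.1 × 265.5 / 9.80 = 7778.1 m.
Set P/P₀ = exp(−z/H) = 0.49, so z = −H ln(0.49).
−ln(0.49) = 0.71335; z = 7778.1 × 0.71335 = 5548.5 m.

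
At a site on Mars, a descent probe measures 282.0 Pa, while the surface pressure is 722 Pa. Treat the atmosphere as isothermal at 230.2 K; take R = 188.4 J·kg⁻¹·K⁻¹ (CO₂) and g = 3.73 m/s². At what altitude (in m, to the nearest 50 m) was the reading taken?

z ≈ 10950 m

Scale height: H = RT/g = 188.4 × 230.2 / 3.73 = 11627 m.
Invert the barometric formula: z = H ln(P₀/P).
P₀/P = 722/282.0 = 2.5603; ln(2.5603) = 0.94012.
z = 11627 × 0.94012 = 10931 m.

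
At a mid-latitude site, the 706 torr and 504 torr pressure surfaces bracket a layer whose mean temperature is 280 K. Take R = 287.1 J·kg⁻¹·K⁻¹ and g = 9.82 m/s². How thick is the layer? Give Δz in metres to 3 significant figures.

Hypsometric equation: Δz = (R T̄/g) ln(P₁/P₂).
R T̄/g = 287.1 × 280 / 9.82 = 8186.2 m.
ln(706/504) = ln(1.4008) = 0.33704.
Δz = 8186.2 × 0.33704 = 2759.1 m.

Δz ≈ 2760 m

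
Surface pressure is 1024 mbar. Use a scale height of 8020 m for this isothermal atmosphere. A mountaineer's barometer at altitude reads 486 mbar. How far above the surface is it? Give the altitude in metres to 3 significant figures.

z ≈ 5980 m

Invert the barometric formula: z = H ln(P₀/P).
P₀/P = 1024/486 = 2.1070; ln(2.1070) = 0.74527.
z = 8020.0 × 0.74527 = 5977.1 m.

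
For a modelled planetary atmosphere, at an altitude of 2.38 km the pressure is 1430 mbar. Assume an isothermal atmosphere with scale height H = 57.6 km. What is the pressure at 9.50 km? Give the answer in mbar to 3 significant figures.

Between two levels, P₂ = P₁ exp(−Δz/H) with Δz = z₂ − z₁.
Δz = 9500.0 − 2380.0 = 7120.0 m; Δz/H = 7120.0/57600 = 0.12361.
P₂ = 1430 × exp(−0.12361) = 1430 × 0.88372 = 1263.7 mbar.

P ≈ 1260 mbar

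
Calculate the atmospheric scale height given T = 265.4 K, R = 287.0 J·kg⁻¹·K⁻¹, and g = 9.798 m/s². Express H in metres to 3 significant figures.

H ≈ 7770 m

The scale height of an isothermal atmosphere is H = RT/g.
H = 287.0 × 265.4 / 9.798 = 76170/9.798 = 7774.0 m.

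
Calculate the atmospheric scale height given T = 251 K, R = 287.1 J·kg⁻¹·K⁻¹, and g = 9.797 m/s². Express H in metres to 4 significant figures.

H ≈ 7356 m

The scale height of an isothermal atmosphere is H = RT/g.
H = 287.1 × 251 / 9.797 = 72062/9.797 = 7355.5 m.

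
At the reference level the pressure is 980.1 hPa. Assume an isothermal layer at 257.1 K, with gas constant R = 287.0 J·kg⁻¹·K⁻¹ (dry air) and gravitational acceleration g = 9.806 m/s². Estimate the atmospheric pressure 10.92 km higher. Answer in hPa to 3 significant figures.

P ≈ 230 hPa

Scale height: H = RT/g = 287.0 × 257.1 / 9.806 = 7524.8 m.
Barometric formula: P = P₀ exp(−z/H).
z/H = 10920/7524.8 = 1.4512; exp(−1.4512) = 0.23429.
P = 980.1 × 0.23429 = 229.63 hPa.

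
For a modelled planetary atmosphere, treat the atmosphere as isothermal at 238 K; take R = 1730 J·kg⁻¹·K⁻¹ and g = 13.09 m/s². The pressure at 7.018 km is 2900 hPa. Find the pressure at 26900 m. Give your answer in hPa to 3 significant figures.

P ≈ 1540 hPa

Scale height: H = RT/g = 1730 × 238 / 13.09 = 31455 m.
Between two levels, P₂ = P₁ exp(−Δz/H) with Δz = z₂ − z₁.
Δz = 26900 − 7018.0 = 19882 m; Δz/H = 19882/31455 = 0.63208.
P₂ = 2900 × exp(−0.63208) = 2900 × 0.53149 = 1541.3 hPa.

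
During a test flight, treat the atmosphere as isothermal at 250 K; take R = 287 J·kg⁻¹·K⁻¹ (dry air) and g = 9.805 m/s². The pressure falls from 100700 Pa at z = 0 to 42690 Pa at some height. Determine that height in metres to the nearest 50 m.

Scale height: H = RT/g = 287 × 250 / 9.805 = 7317.7 m.
Invert the barometric formula: z = H ln(P₀/P).
P₀/P = 100700/42690 = 2.3589; ln(2.3589) = 0.85820.
z = 7317.7 × 0.85820 = 6280.1 m.

z ≈ 6300 m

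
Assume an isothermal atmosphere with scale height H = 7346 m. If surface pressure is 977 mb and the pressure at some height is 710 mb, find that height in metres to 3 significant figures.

z ≈ 2350 m

Invert the barometric formula: z = H ln(P₀/P).
P₀/P = 977/710 = 1.3761; ln(1.3761) = 0.31925.
z = 7346.0 × 0.31925 = 2345.2 m.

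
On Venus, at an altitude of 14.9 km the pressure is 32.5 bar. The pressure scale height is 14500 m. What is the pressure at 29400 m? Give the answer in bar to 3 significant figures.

P ≈ 12.0 bar

Between two levels, P₂ = P₁ exp(−Δz/H) with Δz = z₂ − z₁.
Δz = 29400 − 14900 = 14500 m; Δz/H = 14500/14500 = 1.0000.
P₂ = 32.5 × exp(−1.0000) = 32.5 × 0.36788 = 11.956 bar.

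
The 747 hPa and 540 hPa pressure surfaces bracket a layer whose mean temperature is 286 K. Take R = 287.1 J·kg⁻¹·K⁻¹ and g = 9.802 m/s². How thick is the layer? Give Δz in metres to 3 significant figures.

Hypsometric equation: Δz = (R T̄/g) ln(P₁/P₂).
R T̄/g = 287.1 × 286 / 9.802 = 8376.9 m.
ln(747/540) = ln(1.3833) = 0.32447.
Δz = 8376.9 × 0.32447 = 2718.1 m.

Δz ≈ 2720 m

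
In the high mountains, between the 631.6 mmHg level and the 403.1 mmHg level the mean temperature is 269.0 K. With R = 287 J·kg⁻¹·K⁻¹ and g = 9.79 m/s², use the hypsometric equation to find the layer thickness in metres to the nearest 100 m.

Δz ≈ 3500 m

Hypsometric equation: Δz = (R T̄/g) ln(P₁/P₂).
R T̄/g = 287 × 269.0 / 9.79 = 7885.9 m.
ln(631.6/403.1) = ln(1.5669) = 0.44910.
Δz = 7885.9 × 0.44910 = 3541.6 m.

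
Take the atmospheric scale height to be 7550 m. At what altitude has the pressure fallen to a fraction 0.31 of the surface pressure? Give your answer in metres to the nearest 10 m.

Set P/P₀ = exp(−z/H) = 0.31, so z = −H ln(0.31).
−ln(0.31) = 1.1712; z = 7550.0 × 1.1712 = 8842.6 m.

z ≈ 8840 m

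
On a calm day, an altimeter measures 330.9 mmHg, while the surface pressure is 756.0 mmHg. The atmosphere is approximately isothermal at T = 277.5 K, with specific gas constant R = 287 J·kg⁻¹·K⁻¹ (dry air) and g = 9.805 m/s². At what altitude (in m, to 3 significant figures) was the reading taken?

Scale height: H = RT/g = 287 × 277.5 / 9.805 = 8122.6 m.
Invert the barometric formula: z = H ln(P₀/P).
P₀/P = 756.0/330.9 = 2.2847; ln(2.2847) = 0.82623.
z = 8122.6 × 0.82623 = 6711.1 m.

z ≈ 6710 m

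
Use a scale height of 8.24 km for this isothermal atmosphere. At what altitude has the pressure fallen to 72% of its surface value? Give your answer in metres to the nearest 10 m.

Set P/P₀ = exp(−z/H) = 0.72, so z = −H ln(0.72).
−ln(0.72) = 0.32850; z = 8240.0 × 0.32850 = 2706.8 m.

z ≈ 2710 m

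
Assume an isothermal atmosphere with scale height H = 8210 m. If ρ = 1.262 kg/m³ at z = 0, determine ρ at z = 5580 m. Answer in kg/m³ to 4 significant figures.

ρ ≈ 0.6396 kg/m³

In an isothermal atmosphere, density decays like pressure: ρ = ρ₀ exp(−z/H).
z/H = 5580.0/8210.0 = 0.67966; exp(−0.67966) = 0.50679.
ρ = 1.262 × 0.50679 = 0.63957 kg/m³.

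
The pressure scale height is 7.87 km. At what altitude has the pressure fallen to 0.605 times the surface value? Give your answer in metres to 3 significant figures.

Set P/P₀ = exp(−z/H) = 0.605, so z = −H ln(0.605).
−ln(0.605) = 0.50253; z = 7870.0 × 0.50253 = 3954.9 m.

z ≈ 3950 m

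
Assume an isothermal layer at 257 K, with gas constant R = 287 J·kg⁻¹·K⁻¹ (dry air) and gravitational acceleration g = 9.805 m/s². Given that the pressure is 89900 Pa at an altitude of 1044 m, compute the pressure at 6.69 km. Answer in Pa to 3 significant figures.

Scale height: H = RT/g = 287 × 257 / 9.805 = 7522.6 m.
Between two levels, P₂ = P₁ exp(−Δz/H) with Δz = z₂ − z₁.
Δz = 6690.0 − 1044.0 = 5646.0 m; Δz/H = 5646.0/7522.6 = 0.75054.
P₂ = 89900 × exp(−0.75054) = 89900 × 0.47211 = 42443 Pa.

P ≈ 42400 Pa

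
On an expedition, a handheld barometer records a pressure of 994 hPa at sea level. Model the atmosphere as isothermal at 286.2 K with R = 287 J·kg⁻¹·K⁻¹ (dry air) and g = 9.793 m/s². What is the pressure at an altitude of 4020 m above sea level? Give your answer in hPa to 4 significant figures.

P ≈ 615.5 hPa

Scale height: H = RT/g = 287 × 286.2 / 9.793 = 8387.6 m.
Barometric formula: P = P₀ exp(−z/H).
z/H = 4020.0/8387.6 = 0.47928; exp(−0.47928) = 0.61923.
P = 994 × 0.61923 = 615.51 hPa.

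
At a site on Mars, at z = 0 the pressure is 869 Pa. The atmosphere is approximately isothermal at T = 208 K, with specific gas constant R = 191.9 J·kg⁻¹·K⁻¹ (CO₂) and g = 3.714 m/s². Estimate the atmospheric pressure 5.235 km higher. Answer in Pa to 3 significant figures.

P ≈ 534 Pa

Scale height: H = RT/g = 191.9 × 208 / 3.714 = 10747 m.
Barometric formula: P = P₀ exp(−z/H).
z/H = 5235.0/10747 = 0.48711; exp(−0.48711) = 0.61440.
P = 869 × 0.61440 = 533.91 Pa.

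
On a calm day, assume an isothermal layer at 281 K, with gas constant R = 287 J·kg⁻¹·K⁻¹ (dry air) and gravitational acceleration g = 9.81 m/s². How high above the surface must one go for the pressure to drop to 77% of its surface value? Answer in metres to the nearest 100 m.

z ≈ 2100 m

Scale height: H = RT/g = 287 × 281 / 9.81 = 8220.9 m.
Set P/P₀ = exp(−z/H) = 0.77, so z = −H ln(0.77).
−ln(0.77) = 0.26136; z = 8220.9 × 0.26136 = 2148.6 m.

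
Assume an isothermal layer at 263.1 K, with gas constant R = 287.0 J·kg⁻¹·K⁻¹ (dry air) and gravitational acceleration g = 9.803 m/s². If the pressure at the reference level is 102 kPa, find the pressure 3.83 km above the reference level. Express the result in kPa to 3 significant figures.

P ≈ 62.0 kPa

Scale height: H = RT/g = 287.0 × 263.1 / 9.803 = 7702.7 m.
Barometric formula: P = P₀ exp(−z/H).
z/H = 3830.0/7702.7 = 0.49723; exp(−0.49723) = 0.60821.
P = 102 × 0.60821 = 62.037 kPa.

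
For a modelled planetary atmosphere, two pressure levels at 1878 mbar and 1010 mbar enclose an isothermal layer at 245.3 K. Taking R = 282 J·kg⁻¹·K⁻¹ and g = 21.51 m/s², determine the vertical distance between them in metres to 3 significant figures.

Hypsometric equation: Δz = (R T̄/g) ln(P₁/P₂).
R T̄/g = 282 × 245.3 / 21.51 = 3215.9 m.
ln(1878/1010) = ln(1.8594) = 0.62025.
Δz = 3215.9 × 0.62025 = 1994.7 m.

Δz ≈ 1990 m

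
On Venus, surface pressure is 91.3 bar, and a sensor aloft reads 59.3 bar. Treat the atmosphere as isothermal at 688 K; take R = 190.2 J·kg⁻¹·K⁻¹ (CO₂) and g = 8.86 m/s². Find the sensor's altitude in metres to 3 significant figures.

z ≈ 6370 m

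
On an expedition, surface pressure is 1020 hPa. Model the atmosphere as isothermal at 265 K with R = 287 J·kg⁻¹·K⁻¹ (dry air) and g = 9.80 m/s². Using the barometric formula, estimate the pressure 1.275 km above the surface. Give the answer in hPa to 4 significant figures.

P ≈ 865.5 hPa

Scale height: H = RT/g = 287 × 265 / 9.80 = 7760.7 m.
Barometric formula: P = P₀ exp(−z/H).
z/H = 1275.0/7760.7 = 0.16429; exp(−0.16429) = 0.84850.
P = 1020 × 0.84850 = 865.47 hPa.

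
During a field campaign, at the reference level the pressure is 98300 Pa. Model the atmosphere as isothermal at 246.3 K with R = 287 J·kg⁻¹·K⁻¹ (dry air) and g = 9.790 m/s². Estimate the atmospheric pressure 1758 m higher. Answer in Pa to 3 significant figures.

Scale height: H = RT/g = 287 × 246.3 / 9.790 = 7220.4 m.
Barometric formula: P = P₀ exp(−z/H).
z/H = 1758.0/7220.4 = 0.24348; exp(−0.24348) = 0.78390.
P = 98300 × 0.78390 = 77057 Pa.

P ≈ 77100 Pa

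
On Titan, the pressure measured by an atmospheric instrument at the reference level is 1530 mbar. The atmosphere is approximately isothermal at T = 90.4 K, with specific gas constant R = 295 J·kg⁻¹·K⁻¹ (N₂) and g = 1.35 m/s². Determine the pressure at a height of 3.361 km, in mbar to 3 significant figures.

P ≈ 1290 mbar

Scale height: H = RT/g = 295 × 90.4 / 1.35 = 19754 m.
Barometric formula: P = P₀ exp(−z/H).
z/H = 3361.0/19754 = 0.17014; exp(−0.17014) = 0.84355.
P = 1530 × 0.84355 = 1290.6 mbar.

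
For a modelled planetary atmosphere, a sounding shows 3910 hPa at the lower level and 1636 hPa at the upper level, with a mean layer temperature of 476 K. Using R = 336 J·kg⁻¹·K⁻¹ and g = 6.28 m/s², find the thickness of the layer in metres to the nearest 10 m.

Hypsometric equation: Δz = (R T̄/g) ln(P₁/P₂).
R T̄/g = 336 × 476 / 6.28 = 25468 m.
ln(3910/1636) = ln(2.3900) = 0.87129.
Δz = 25468 × 0.87129 = 22190 m.

Δz ≈ 22190 m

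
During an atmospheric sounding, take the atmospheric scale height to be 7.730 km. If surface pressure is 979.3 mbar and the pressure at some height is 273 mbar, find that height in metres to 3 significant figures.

Invert the barometric formula: z = H ln(P₀/P).
P₀/P = 979.3/273 = 3.5872; ln(3.5872) = 1.2774.
z = 7730.0 × 1.2774 = 9874.3 m.

z ≈ 9870 m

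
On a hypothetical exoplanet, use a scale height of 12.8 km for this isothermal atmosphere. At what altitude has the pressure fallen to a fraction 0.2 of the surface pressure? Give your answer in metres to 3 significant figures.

Set P/P₀ = exp(−z/H) = 0.2, so z = −H ln(0.2).
−ln(0.2) = 1.6094; z = 12800 × 1.6094 = 20600 m.

z ≈ 20600 m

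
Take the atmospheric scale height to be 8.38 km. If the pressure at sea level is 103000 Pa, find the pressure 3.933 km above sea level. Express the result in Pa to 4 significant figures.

P ≈ 64420 Pa

Barometric formula: P = P₀ exp(−z/H).
z/H = 3933.0/8380.0 = 0.46933; exp(−0.46933) = 0.62542.
P = 103000 × 0.62542 = 64418 Pa.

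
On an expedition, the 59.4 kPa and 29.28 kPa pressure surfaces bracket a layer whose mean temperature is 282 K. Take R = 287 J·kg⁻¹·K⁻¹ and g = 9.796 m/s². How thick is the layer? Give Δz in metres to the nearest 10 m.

Hypsometric equation: Δz = (R T̄/g) ln(P₁/P₂).
R T̄/g = 287 × 282 / 9.796 = 8261.9 m.
ln(59.4/29.28) = ln(2.0287) = 0.70740.
Δz = 8261.9 × 0.70740 = 5844.5 m.

Δz ≈ 5840 m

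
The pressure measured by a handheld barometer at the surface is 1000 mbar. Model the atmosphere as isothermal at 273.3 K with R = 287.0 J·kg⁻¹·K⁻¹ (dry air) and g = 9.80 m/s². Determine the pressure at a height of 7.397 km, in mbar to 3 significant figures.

P ≈ 397 mbar

Scale height: H = RT/g = 287.0 × 273.3 / 9.80 = 8003.8 m.
Barometric formula: P = P₀ exp(−z/H).
z/H = 7397.0/8003.8 = 0.92419; exp(−0.92419) = 0.39685.
P = 1000 × 0.39685 = 396.85 mbar.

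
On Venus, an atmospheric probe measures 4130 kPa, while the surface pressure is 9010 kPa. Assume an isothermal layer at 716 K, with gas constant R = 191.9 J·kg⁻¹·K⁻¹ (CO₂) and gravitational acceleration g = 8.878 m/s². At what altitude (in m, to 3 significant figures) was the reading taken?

Scale height: H = RT/g = 191.9 × 716 / 8.878 = 15477 m.
Invert the barometric formula: z = H ln(P₀/P).
P₀/P = 9010/4130 = 2.1816; ln(2.1816) = 0.78006.
z = 15477 × 0.78006 = 12073 m.

z ≈ 12100 m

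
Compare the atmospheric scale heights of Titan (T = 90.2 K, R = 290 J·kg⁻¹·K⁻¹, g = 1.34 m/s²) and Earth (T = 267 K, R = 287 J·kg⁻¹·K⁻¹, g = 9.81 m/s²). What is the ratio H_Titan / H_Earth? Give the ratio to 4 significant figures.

H_Titan/H_Earth ≈ 2.499

H = RT/g for each body.
H_Titan = 290 × 90.2 / 1.34 = 19521 m.
H_Earth = 287 × 267 / 9.81 = 7811.3 m.
H_Titan/H_Earth = 19521/7811.3 = 2.4991.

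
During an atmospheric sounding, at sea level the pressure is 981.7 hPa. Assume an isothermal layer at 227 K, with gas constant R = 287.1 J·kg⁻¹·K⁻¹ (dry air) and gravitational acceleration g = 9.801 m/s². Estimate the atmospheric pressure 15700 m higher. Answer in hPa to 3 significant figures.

P ≈ 92.6 hPa

Scale height: H = RT/g = 287.1 × 227 / 9.801 = 6649.5 m.
Barometric formula: P = P₀ exp(−z/H).
z/H = 15700/6649.5 = 2.3611; exp(−2.3611) = 0.094316.
P = 981.7 × 0.094316 = 92.590 hPa.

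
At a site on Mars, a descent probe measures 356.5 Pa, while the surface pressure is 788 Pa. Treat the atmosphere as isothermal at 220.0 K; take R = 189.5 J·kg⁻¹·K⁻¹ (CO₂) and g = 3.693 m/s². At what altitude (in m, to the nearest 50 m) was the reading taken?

z ≈ 8950 m

Scale height: H = RT/g = 189.5 × 220.0 / 3.693 = 11289 m.
Invert the barometric formula: z = H ln(P₀/P).
P₀/P = 788/356.5 = 2.2104; ln(2.2104) = 0.79317.
z = 11289 × 0.79317 = 8954.1 m.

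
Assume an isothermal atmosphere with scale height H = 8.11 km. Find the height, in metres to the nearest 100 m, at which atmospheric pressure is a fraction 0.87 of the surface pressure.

z ≈ 1100 m

Set P/P₀ = exp(−z/H) = 0.87, so z = −H ln(0.87).
−ln(0.87) = 0.13926; z = 8110.0 × 0.13926 = 1129.4 m.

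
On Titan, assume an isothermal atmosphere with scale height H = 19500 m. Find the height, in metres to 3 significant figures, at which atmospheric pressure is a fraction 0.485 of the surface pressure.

z ≈ 14100 m

Set P/P₀ = exp(−z/H) = 0.485, so z = −H ln(0.485).
−ln(0.485) = 0.72361; z = 19500 × 0.72361 = 14110 m.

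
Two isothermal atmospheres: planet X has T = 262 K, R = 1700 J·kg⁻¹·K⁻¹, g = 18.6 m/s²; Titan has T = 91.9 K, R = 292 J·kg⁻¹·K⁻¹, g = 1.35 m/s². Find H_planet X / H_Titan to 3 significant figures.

H_planet X/H_Titan ≈ 1.20

H = RT/g for each body.
H_planet X = 1700 × 262 / 18.6 = 23946 m.
H_Titan = 292 × 91.9 / 1.35 = 19878 m.
H_planet X/H_Titan = 23946/19878 = 1.2046.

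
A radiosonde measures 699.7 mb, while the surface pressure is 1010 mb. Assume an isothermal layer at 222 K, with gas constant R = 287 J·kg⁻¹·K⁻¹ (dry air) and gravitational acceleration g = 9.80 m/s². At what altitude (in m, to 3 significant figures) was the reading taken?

z ≈ 2390 m

Scale height: H = RT/g = 287 × 222 / 9.80 = 6501.4 m.
Invert the barometric formula: z = H ln(P₀/P).
P₀/P = 1010/699.7 = 1.4435; ln(1.4435) = 0.36707.
z = 6501.4 × 0.36707 = 2386.5 m.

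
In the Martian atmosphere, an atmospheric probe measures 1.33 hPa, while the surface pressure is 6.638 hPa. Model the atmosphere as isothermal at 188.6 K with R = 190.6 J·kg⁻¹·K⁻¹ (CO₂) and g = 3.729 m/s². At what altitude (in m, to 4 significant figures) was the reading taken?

z ≈ 15500 m

Scale height: H = RT/g = 190.6 × 188.6 / 3.729 = 9639.9 m.
Invert the barometric formula: z = H ln(P₀/P).
P₀/P = 6.638/1.33 = 4.9910; ln(4.9910) = 1.6076.
z = 9639.9 × 1.6076 = 15497 m.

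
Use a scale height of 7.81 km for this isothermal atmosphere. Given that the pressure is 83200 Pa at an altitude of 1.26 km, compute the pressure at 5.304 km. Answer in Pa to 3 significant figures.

Between two levels, P₂ = P₁ exp(−Δz/H) with Δz = z₂ − z₁.
Δz = 5304.0 − 1260.0 = 4044.0 m; Δz/H = 4044.0/7810.0 = 0.51780.
P₂ = 83200 × exp(−0.51780) = 83200 × 0.59583 = 49573 Pa.

P ≈ 49600 Pa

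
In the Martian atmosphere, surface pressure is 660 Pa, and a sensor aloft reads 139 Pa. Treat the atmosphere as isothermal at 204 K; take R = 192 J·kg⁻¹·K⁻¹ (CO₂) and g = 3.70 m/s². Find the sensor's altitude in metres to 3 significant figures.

Scale height: H = RT/g = 192 × 204 / 3.70 = 10586 m.
Invert the barometric formula: z = H ln(P₀/P).
P₀/P = 660/139 = 4.7482; ln(4.7482) = 1.5578.
z = 10586 × 1.5578 = 16491 m.

z ≈ 16500 m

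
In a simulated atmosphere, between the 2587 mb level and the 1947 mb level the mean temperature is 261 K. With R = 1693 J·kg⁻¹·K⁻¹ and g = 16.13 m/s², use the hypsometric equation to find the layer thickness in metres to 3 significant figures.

Δz ≈ 7790 m

Hypsometric equation: Δz = (R T̄/g) ln(P₁/P₂).
R T̄/g = 1693 × 261 / 16.13 = 27394 m.
ln(2587/1947) = ln(1.3287) = 0.28420.
Δz = 27394 × 0.28420 = 7785.4 m.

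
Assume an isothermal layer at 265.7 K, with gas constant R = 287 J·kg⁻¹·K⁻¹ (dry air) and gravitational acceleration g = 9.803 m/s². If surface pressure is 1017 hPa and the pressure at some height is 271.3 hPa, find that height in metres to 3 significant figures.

Scale height: H = RT/g = 287 × 265.7 / 9.803 = 7778.8 m.
Invert the barometric formula: z = H ln(P₀/P).
P₀/P = 1017/271.3 = 3.7486; ln(3.7486) = 1.3214.
z = 7778.8 × 1.3214 = 10279 m.

z ≈ 10300 m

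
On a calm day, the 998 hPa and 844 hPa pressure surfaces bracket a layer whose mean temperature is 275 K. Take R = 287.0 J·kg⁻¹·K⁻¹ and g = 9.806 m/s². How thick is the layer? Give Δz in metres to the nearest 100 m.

Hypsometric equation: Δz = (R T̄/g) ln(P₁/P₂).
R T̄/g = 287.0 × 275 / 9.806 = 8048.6 m.
ln(998/844) = ln(1.1825) = 0.16763.
Δz = 8048.6 × 0.16763 = 1349.2 m.

Δz ≈ 1300 m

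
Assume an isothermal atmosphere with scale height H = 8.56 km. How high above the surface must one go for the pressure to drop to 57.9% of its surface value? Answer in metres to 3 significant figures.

z ≈ 4680 m

Set P/P₀ = exp(−z/H) = 0.579, so z = −H ln(0.579).
−ln(0.579) = 0.54645; z = 8560.0 × 0.54645 = 4677.6 m.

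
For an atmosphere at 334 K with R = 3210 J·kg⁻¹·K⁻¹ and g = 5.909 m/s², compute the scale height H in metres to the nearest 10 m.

H ≈ 181440 m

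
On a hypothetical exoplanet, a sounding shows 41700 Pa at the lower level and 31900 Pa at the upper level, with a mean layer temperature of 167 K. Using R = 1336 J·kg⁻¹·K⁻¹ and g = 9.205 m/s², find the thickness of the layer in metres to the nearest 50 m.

Hypsometric equation: Δz = (R T̄/g) ln(P₁/P₂).
R T̄/g = 1336 × 167 / 9.205 = 24238 m.
ln(41700/31900) = ln(1.3072) = 0.26789.
Δz = 24238 × 0.26789 = 6493.1 m.

Δz ≈ 6500 m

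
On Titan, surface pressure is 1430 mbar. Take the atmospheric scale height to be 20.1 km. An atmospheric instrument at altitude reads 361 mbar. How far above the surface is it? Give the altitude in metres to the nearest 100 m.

Invert the barometric formula: z = H ln(P₀/P).
P₀/P = 1430/361 = 3.9612; ln(3.9612) = 1.3765.
z = 20100 × 1.3765 = 27668 m.

z ≈ 27700 m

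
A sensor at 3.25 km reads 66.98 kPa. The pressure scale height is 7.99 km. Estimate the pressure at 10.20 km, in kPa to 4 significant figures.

P ≈ 28.07 kPa

Between two levels, P₂ = P₁ exp(−Δz/H) with Δz = z₂ − z₁.
Δz = 10200 − 3250.0 = 6950.0 m; Δz/H = 6950.0/7990.0 = 0.86984.
P₂ = 66.98 × exp(−0.86984) = 66.98 × 0.41902 = 28.066 kPa.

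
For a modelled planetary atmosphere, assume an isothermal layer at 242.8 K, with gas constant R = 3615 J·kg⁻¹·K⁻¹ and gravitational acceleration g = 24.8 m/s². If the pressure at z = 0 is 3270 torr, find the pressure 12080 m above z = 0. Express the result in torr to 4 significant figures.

Scale height: H = RT/g = 3615 × 242.8 / 24.8 = 35392 m.
Barometric formula: P = P₀ exp(−z/H).
z/H = 12080/35392 = 0.34132; exp(−0.34132) = 0.71083.
P = 3270 × 0.71083 = 2324.4 torr.

P ≈ 2324 torr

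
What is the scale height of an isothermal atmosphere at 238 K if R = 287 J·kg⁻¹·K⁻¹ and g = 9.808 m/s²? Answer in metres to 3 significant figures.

The scale height of an isothermal atmosphere is H = RT/g.
H = 287 × 238 / 9.808 = 68306/9.808 = 6964.3 m.

H ≈ 6960 m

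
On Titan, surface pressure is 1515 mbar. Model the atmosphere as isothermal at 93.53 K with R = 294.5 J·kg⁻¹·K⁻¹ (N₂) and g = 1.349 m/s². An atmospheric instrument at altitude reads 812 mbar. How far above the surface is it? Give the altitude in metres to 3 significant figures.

Scale height: H = RT/g = 294.5 × 93.53 / 1.349 = 20419 m.
Invert the barometric formula: z = H ln(P₀/P).
P₀/P = 1515/812 = 1.8658; ln(1.8658) = 0.62369.
z = 20419 × 0.62369 = 12735 m.

z ≈ 12700 m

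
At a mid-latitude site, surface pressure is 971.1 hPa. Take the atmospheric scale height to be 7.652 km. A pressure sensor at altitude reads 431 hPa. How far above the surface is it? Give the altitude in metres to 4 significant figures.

z ≈ 6216 m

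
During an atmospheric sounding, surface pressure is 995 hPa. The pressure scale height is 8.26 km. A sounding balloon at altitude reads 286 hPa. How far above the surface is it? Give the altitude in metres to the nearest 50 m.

Invert the barometric formula: z = H ln(P₀/P).
P₀/P = 995/286 = 3.4790; ln(3.4790) = 1.2467.
z = 8260.0 × 1.2467 = 10298 m.

z ≈ 10300 m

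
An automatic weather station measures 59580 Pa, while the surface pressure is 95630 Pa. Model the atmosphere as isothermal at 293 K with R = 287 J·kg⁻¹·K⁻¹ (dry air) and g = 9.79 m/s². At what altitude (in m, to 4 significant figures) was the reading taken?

Scale height: H = RT/g = 287 × 293 / 9.79 = 8589.5 m.
Invert the barometric formula: z = H ln(P₀/P).
P₀/P = 95630/59580 = 1.6051; ln(1.6051) = 0.47319.
z = 8589.5 × 0.47319 = 4064.5 m.

z ≈ 4064 m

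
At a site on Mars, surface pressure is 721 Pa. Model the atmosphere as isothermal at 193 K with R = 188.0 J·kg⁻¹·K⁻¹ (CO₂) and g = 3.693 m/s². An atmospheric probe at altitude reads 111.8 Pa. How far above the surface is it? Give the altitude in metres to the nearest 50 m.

z ≈ 18300 m

Scale height: H = RT/g = 188.0 × 193 / 3.693 = 9825.1 m.
Invert the barometric formula: z = H ln(P₀/P).
P₀/P = 721/111.8 = 6.4490; ln(6.4490) = 1.8639.
z = 9825.1 × 1.8639 = 18313 m.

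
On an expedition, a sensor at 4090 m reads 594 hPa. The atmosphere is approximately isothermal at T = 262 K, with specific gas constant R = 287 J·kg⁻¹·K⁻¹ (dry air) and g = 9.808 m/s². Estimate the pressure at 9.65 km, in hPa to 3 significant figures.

Scale height: H = RT/g = 287 × 262 / 9.808 = 7666.6 m.
Between two levels, P₂ = P₁ exp(−Δz/H) with Δz = z₂ − z₁.
Δz = 9650.0 − 4090.0 = 5560.0 m; Δz/H = 5560.0/7666.6 = 0.72522.
P₂ = 594 × exp(−0.72522) = 594 × 0.48422 = 287.63 hPa.

P ≈ 288 hPa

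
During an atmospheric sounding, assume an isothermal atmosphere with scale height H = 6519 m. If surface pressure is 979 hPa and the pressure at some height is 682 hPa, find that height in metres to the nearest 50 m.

Invert the barometric formula: z = H ln(P₀/P).
P₀/P = 979/682 = 1.4355; ln(1.4355) = 0.36151.
z = 6519.0 × 0.36151 = 2356.7 m.

z ≈ 2350 m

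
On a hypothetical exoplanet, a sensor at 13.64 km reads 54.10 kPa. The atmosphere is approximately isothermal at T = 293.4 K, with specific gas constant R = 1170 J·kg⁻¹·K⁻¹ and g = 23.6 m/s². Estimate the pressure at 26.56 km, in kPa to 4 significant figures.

Scale height: H = RT/g = 1170 × 293.4 / 23.6 = 14546 m.
Between two levels, P₂ = P₁ exp(−Δz/H) with Δz = z₂ − z₁.
Δz = 26560 − 13640 = 12920 m; Δz/H = 12920/14546 = 0.88822.
P₂ = 54.10 × exp(−0.88822) = 54.10 × 0.41139 = 22.256 kPa.

P ≈ 22.26 kPa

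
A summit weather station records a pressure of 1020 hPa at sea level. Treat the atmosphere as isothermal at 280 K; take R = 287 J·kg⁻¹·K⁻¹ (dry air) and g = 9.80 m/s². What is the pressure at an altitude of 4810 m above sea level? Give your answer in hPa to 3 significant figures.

Scale height: H = RT/g = 287 × 280 / 9.80 = 8200.0 m.
Barometric formula: P = P₀ exp(−z/H).
z/H = 4810.0/8200.0 = 0.58659; exp(−0.58659) = 0.55622.
P = 1020 × 0.55622 = 567.34 hPa.

P ≈ 567 hPa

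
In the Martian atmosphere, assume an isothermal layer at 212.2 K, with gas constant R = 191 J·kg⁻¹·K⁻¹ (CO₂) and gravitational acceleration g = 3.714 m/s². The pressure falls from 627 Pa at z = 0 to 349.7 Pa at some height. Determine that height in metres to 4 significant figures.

Scale height: H = RT/g = 191 × 212.2 / 3.714 = 10913 m.
Invert the barometric formula: z = H ln(P₀/P).
P₀/P = 627/349.7 = 1.7930; ln(1.7930) = 0.58389.
z = 10913 × 0.58389 = 6372.0 m.

z ≈ 6372 m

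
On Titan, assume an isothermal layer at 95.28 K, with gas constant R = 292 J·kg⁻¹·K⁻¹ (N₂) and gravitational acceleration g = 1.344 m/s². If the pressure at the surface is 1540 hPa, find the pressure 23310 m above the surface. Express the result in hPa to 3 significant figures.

P ≈ 499 hPa

Scale height: H = RT/g = 292 × 95.28 / 1.344 = 20701 m.
Barometric formula: P = P₀ exp(−z/H).
z/H = 23310/20701 = 1.1260; exp(−1.1260) = 0.32433.
P = 1540 × 0.32433 = 499.47 hPa.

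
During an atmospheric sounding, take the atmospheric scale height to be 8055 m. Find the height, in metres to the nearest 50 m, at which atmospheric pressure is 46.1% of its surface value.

z ≈ 6250 m

Set P/P₀ = exp(−z/H) = 0.461, so z = −H ln(0.461).
−ln(0.461) = 0.77436; z = 8055.0 × 0.77436 = 6237.5 m.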